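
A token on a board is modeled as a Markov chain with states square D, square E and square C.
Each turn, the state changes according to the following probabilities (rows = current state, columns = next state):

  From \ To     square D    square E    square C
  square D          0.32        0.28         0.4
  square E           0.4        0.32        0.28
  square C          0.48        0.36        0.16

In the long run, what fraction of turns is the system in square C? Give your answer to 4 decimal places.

0.2920

Let the stationary distribution be π with π = πP and π_1 + π_2 + π_3 = 1.
π_1 = 0.32·π_1 + 0.4·π_2 + 0.48·π_3
π_2 = 0.28·π_1 + 0.32·π_2 + 0.36·π_3
Solving with the normalization constraint gives π = (0.3920, 0.3160, 0.2920).
So the stationary probability of square C is 0.2920.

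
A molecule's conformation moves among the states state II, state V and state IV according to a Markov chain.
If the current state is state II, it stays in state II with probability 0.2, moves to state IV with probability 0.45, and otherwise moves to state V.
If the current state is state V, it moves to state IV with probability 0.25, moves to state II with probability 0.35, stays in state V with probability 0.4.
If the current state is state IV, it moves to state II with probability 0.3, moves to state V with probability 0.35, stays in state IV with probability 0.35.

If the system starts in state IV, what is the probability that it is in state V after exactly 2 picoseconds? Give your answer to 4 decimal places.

0.3675

Sum over the intermediate state after 1 picosecond:
P = P(state IV→state II)·P(state II→state V) + P(state IV→state V)·P(state V→state V) + P(state IV→state IV)·P(state IV→state V)
  = 0.3×0.35 + 0.35×0.4 + 0.35×0.35
  = 0.1050 + 0.1400 + 0.1225 = 0.3675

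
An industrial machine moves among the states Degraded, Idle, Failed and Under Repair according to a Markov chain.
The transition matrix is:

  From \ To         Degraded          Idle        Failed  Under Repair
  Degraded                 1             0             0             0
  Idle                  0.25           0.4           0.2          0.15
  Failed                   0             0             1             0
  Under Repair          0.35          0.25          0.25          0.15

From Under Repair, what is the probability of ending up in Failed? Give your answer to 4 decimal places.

0.4233

Let h(s) be the probability of absorption at Failed starting from transient state s. Then h(Failed) = 1 and h(Degraded) = 0. By first-step analysis:
h(Idle) = 0.25·0 + 0.4·h(Idle) + 0.2·1 + 0.15·h(Under Repair)
h(Under Repair) = 0.35·0 + 0.25·h(Idle) + 0.25·1 + 0.15·h(Under Repair)
Solving: h(Idle) = 0.4392, h(Under Repair) = 0.4233.
Starting from Under Repair, the probability is 0.4233.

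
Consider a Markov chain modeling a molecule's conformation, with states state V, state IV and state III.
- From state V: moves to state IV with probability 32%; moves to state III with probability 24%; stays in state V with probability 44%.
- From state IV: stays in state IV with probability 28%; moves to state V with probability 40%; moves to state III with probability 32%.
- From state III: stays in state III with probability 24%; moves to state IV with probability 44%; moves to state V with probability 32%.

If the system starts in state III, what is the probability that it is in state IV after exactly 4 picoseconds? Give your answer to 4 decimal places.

Propagate the distribution vector 4 picoseconds from state III.
After 0 picoseconds: (0.0000, 0.0000, 1.0000)
After 1 picosecond: (0.3200, 0.4400, 0.2400)
After 2 picoseconds: (0.3936, 0.3312, 0.2752)
After 3 picoseconds: (0.3937, 0.3398, 0.2665)
After 4 picoseconds: (0.3944, 0.3384, 0.2672)
P(in state IV after 4 picoseconds) = 0.3384

0.3384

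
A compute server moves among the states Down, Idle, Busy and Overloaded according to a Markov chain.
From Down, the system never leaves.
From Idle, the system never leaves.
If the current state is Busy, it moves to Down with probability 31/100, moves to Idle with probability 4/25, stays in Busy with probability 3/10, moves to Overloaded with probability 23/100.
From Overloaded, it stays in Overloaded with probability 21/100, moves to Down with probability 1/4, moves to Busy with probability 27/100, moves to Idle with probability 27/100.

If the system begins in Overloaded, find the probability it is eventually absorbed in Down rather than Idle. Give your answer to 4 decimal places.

Let h(s) be the probability of absorption at Down starting from transient state s. Then h(Down) = 1 and h(Idle) = 0. By first-step analysis:
h(Busy) = 0.31·1 + 0.16·0 + 0.3·h(Busy) + 0.23·h(Overloaded)
h(Overloaded) = 0.25·1 + 0.27·0 + 0.27·h(Busy) + 0.21·h(Overloaded)
Solving: h(Busy) = 0.6160, h(Overloaded) = 0.5270.
Starting from Overloaded, the probability is 0.5270.

0.5270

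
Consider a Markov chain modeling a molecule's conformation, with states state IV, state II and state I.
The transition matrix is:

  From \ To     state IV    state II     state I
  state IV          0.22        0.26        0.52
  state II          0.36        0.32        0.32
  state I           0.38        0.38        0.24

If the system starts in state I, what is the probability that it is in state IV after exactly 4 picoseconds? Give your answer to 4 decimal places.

0.3217

Propagate the distribution vector 4 picoseconds from state I.
After 0 picoseconds: (0.0000, 0.0000, 1.0000)
After 1 picosecond: (0.3800, 0.3800, 0.2400)
After 2 picoseconds: (0.3116, 0.3116, 0.3768)
After 3 picoseconds: (0.3239, 0.3239, 0.3522)
After 4 picoseconds: (0.3217, 0.3217, 0.3566)
P(in state IV after 4 picoseconds) = 0.3217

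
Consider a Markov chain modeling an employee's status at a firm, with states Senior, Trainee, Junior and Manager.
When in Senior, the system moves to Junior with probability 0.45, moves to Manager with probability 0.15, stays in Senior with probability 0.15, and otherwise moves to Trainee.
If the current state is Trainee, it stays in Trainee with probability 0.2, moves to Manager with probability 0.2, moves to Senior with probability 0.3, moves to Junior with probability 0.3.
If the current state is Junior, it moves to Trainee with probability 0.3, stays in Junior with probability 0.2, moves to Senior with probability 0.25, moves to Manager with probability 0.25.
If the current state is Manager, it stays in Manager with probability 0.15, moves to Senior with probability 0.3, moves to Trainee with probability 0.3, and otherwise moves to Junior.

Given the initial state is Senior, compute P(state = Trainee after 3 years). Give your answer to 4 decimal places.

Propagate the distribution vector 3 years from Senior.
After 0 years: (1.0000, 0.0000, 0.0000, 0.0000)
After 1 year: (0.1500, 0.2500, 0.4500, 0.1500)
After 2 years: (0.2550, 0.2675, 0.2700, 0.2075)
After 3 years: (0.2483, 0.2605, 0.3009, 0.1904)
P(in Trainee after 3 years) = 0.2605

0.2605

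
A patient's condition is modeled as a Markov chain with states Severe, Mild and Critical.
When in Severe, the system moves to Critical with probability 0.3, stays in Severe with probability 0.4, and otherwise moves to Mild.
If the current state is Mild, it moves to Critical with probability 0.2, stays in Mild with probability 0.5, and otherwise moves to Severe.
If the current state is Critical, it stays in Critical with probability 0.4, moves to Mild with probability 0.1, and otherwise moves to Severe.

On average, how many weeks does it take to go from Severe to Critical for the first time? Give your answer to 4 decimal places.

3.8095

Let t(s) be the expected number of weeks to first reach Critical from state s, with t(Critical) = 0. Conditioning on the first week:
t(Severe) = 1 + 0.4·t(Severe) + 0.3·t(Mild)
t(Mild) = 1 + 0.3·t(Severe) + 0.5·t(Mild)
Solving: t(Severe) = 3.8095, t(Mild) = 4.2857.
Expected weeks from Severe to Critical: 3.8095.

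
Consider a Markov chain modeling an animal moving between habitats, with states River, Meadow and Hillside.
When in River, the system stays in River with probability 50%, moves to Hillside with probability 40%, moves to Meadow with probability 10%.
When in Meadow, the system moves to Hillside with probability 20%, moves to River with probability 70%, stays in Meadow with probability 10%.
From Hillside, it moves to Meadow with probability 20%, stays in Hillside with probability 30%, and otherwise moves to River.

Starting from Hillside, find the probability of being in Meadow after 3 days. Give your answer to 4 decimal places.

0.1330

Propagate the distribution vector 3 days from Hillside.
After 0 days: (0.0000, 0.0000, 1.0000)
After 1 day: (0.5000, 0.2000, 0.3000)
After 2 days: (0.5400, 0.1300, 0.3300)
After 3 days: (0.5260, 0.1330, 0.3410)
P(in Meadow after 3 days) = 0.1330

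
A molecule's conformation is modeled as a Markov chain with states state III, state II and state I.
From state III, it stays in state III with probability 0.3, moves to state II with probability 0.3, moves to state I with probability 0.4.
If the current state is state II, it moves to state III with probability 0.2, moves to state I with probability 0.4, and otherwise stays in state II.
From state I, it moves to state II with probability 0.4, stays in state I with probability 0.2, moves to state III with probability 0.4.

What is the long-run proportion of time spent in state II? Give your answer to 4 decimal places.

0.3704

Let the stationary distribution be π with π = πP and π_1 + π_2 + π_3 = 1.
π_1 = 0.3·π_1 + 0.2·π_2 + 0.4·π_3
π_2 = 0.3·π_1 + 0.4·π_2 + 0.4·π_3
Solving with the normalization constraint gives π = (0.2963, 0.3704, 0.3333).
So the stationary probability of state II is 0.3704.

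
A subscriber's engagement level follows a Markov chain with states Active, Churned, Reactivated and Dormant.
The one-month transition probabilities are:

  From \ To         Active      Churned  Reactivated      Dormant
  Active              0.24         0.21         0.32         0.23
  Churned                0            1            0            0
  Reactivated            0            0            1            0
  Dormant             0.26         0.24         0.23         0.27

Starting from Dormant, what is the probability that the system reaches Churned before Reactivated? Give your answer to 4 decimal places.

Let h(s) be the probability of absorption at Churned starting from transient state s. Then h(Churned) = 1 and h(Reactivated) = 0. By first-step analysis:
h(Active) = 0.24·h(Active) + 0.21·1 + 0.32·0 + 0.23·h(Dormant)
h(Dormant) = 0.26·h(Active) + 0.24·1 + 0.23·0 + 0.27·h(Dormant)
Solving: h(Active) = 0.4212, h(Dormant) = 0.4788.
Starting from Dormant, the probability is 0.4788.

0.4788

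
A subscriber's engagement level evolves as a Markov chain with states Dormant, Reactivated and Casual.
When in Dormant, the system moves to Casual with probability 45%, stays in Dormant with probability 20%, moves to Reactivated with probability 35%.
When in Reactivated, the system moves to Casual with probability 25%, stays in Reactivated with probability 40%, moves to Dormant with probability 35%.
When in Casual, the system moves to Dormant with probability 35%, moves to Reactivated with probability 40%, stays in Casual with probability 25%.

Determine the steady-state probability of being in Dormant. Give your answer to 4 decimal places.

Let the stationary distribution be π with π = πP and π_1 + π_2 + π_3 = 1.
π_1 = 0.2·π_1 + 0.35·π_2 + 0.35·π_3
π_2 = 0.35·π_1 + 0.4·π_2 + 0.4·π_3
Solving with the normalization constraint gives π = (0.3043, 0.3848, 0.3109).
So the stationary probability of Dormant is 0.3043.

0.3043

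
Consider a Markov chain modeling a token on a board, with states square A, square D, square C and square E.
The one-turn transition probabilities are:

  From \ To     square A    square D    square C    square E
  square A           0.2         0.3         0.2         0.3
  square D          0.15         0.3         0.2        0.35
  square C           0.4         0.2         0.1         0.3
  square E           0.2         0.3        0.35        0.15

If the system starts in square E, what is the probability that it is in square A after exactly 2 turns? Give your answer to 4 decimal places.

0.2550

Propagate the distribution vector 2 turns from square E.
After 0 turns: (0.0000, 0.0000, 0.0000, 1.0000)
After 1 turn: (0.2000, 0.3000, 0.3500, 0.1500)
After 2 turns: (0.2550, 0.2650, 0.1875, 0.2925)
P(in square A after 2 turns) = 0.2550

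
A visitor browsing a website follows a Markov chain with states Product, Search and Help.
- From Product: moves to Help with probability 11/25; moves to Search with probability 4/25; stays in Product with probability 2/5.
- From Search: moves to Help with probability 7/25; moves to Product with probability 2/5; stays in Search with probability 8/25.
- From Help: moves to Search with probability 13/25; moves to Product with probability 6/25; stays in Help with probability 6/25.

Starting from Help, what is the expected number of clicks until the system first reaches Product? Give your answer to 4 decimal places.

3.2328

Let t(s) be the expected number of clicks to first reach Product from state s, with t(Product) = 0. Conditioning on the first click:
t(Search) = 1 + 0.32·t(Search) + 0.28·t(Help)
t(Help) = 1 + 0.52·t(Search) + 0.24·t(Help)
Solving: t(Search) = 2.8017, t(Help) = 3.2328.
Expected clicks from Help to Product: 3.2328.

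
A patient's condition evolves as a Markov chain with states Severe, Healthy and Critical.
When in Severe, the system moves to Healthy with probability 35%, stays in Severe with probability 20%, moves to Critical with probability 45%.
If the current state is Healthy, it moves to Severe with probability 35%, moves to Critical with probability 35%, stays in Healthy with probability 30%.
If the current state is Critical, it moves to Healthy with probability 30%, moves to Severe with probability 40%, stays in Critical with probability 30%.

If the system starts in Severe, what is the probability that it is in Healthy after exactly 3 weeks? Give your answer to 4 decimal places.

0.3171

Propagate the distribution vector 3 weeks from Severe.
After 0 weeks: (1.0000, 0.0000, 0.0000)
After 1 week: (0.2000, 0.3500, 0.4500)
After 2 weeks: (0.3425, 0.3100, 0.3475)
After 3 weeks: (0.3160, 0.3171, 0.3669)
P(in Healthy after 3 weeks) = 0.3171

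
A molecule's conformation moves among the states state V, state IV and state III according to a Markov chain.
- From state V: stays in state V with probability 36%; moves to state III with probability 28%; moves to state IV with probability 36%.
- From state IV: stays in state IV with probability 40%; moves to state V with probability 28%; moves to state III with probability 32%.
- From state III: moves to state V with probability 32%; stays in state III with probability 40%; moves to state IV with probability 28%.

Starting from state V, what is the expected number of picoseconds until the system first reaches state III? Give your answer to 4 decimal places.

Let t(s) be the expected number of picoseconds to first reach state III from state s, with t(state III) = 0. Conditioning on the first picosecond:
t(state V) = 1 + 0.36·t(state V) + 0.36·t(state IV)
t(state IV) = 1 + 0.28·t(state V) + 0.4·t(state IV)
Solving: t(state V) = 3.3898, t(state IV) = 3.2486.
Expected picoseconds from state V to state III: 3.3898.

3.3898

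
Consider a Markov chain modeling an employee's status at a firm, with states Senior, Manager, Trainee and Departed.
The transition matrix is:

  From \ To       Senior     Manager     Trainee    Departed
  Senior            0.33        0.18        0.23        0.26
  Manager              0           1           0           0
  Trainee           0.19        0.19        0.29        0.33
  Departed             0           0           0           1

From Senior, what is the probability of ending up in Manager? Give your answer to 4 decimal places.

0.3970

Let h(s) be the probability of absorption at Manager starting from transient state s. Then h(Manager) = 1 and h(Departed) = 0. By first-step analysis:
h(Senior) = 0.33·h(Senior) + 0.18·1 + 0.23·h(Trainee) + 0.26·0
h(Trainee) = 0.19·h(Senior) + 0.19·1 + 0.29·h(Trainee) + 0.33·0
Solving: h(Senior) = 0.3970, h(Trainee) = 0.3738.
Starting from Senior, the probability is 0.3970.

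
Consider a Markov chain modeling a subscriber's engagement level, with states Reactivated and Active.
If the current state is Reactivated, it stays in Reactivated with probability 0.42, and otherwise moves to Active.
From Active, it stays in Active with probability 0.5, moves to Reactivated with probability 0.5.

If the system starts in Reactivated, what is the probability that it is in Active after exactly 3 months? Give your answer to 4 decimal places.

0.5373

Propagate the distribution vector 3 months from Reactivated.
After 0 months: (1.0000, 0.0000)
After 1 month: (0.4200, 0.5800)
After 2 months: (0.4664, 0.5336)
After 3 months: (0.4627, 0.5373)
P(in Active after 3 months) = 0.5373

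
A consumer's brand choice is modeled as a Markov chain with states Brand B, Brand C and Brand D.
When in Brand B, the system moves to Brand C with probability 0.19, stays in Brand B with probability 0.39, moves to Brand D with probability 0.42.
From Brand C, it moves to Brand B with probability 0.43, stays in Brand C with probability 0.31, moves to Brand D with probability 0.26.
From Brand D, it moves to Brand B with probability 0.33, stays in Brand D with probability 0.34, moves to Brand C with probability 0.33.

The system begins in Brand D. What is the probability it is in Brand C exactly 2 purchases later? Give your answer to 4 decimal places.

Sum over the intermediate state after 1 purchase:
P = P(Brand D→Brand B)·P(Brand B→Brand C) + P(Brand D→Brand C)·P(Brand C→Brand C) + P(Brand D→Brand D)·P(Brand D→Brand C)
  = 0.33×0.19 + 0.33×0.31 + 0.34×0.33
  = 0.0627 + 0.1023 + 0.1122 = 0.2772

0.2772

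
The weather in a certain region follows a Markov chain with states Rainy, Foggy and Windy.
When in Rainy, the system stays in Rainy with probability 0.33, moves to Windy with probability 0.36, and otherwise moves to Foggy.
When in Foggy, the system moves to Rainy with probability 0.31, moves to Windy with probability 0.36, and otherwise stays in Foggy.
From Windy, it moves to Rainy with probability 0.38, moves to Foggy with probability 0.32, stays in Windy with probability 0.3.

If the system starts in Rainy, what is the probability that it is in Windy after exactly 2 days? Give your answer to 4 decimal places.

0.3384

Sum over the intermediate state after 1 day:
P = P(Rainy→Rainy)·P(Rainy→Windy) + P(Rainy→Foggy)·P(Foggy→Windy) + P(Rainy→Windy)·P(Windy→Windy)
  = 0.33×0.36 + 0.31×0.36 + 0.36×0.3
  = 0.1188 + 0.1116 + 0.1080 = 0.3384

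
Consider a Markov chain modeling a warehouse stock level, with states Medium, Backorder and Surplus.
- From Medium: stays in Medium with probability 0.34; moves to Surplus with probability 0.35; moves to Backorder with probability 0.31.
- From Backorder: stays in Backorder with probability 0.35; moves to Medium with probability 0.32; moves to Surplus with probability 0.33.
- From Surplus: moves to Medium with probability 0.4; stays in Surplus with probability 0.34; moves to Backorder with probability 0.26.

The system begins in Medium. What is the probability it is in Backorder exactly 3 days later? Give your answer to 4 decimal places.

Propagate the distribution vector 3 days from Medium.
After 0 days: (1.0000, 0.0000, 0.0000)
After 1 day: (0.3400, 0.3100, 0.3500)
After 2 days: (0.3548, 0.3049, 0.3403)
After 3 days: (0.3543, 0.3052, 0.3405)
P(in Backorder after 3 days) = 0.3052

0.3052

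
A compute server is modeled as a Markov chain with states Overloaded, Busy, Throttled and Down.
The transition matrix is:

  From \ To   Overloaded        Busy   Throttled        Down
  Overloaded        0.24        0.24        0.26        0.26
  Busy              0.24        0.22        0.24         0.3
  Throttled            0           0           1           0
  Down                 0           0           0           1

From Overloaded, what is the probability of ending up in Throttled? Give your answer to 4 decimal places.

Let h(s) be the probability of absorption at Throttled starting from transient state s. Then h(Throttled) = 1 and h(Down) = 0. By first-step analysis:
h(Overloaded) = 0.24·h(Overloaded) + 0.24·h(Busy) + 0.26·1 + 0.26·0
h(Busy) = 0.24·h(Overloaded) + 0.22·h(Busy) + 0.24·1 + 0.3·0
Solving: h(Overloaded) = 0.4865, h(Busy) = 0.4574.
Starting from Overloaded, the probability is 0.4865.

0.4865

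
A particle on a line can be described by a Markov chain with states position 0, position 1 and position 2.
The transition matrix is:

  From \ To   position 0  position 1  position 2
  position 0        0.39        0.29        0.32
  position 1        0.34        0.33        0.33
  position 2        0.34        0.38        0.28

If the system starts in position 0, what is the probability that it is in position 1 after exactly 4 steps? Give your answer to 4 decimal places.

0.3312

Propagate the distribution vector 4 steps from position 0.
After 0 steps: (1.0000, 0.0000, 0.0000)
After 1 step: (0.3900, 0.2900, 0.3200)
After 2 steps: (0.3595, 0.3304, 0.3101)
After 3 steps: (0.3580, 0.3311, 0.3109)
After 4 steps: (0.3579, 0.3312, 0.3109)
P(in position 1 after 4 steps) = 0.3312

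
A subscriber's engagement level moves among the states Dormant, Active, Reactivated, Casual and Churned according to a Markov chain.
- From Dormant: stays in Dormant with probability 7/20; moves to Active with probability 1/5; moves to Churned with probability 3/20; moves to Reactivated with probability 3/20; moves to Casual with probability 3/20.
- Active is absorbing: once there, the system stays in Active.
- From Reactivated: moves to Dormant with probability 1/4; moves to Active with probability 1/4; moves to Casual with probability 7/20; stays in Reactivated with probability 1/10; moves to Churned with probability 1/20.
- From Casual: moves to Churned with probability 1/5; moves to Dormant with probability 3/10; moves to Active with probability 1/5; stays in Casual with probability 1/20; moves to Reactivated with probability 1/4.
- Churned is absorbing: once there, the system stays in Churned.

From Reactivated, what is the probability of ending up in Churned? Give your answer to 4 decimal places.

0.3345

Let h(s) be the probability of absorption at Churned starting from transient state s. Then h(Churned) = 1 and h(Active) = 0. By first-step analysis:
h(Dormant) = 0.35·h(Dormant) + 0.2·0 + 0.15·h(Reactivated) + 0.15·h(Casual) + 0.15·1
h(Reactivated) = 0.25·h(Dormant) + 0.25·0 + 0.1·h(Reactivated) + 0.35·h(Casual) + 0.05·1
h(Casual) = 0.3·h(Dormant) + 0.2·0 + 0.25·h(Reactivated) + 0.05·h(Casual) + 0.2·1
Solving: h(Dormant) = 0.4065, h(Reactivated) = 0.3345, h(Casual) = 0.4269.
Starting from Reactivated, the probability is 0.3345.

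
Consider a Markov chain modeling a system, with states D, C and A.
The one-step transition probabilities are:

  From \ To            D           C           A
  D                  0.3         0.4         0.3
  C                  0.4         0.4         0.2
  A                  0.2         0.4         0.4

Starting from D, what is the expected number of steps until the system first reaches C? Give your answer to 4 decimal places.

Let t(s) be the expected number of steps to first reach C from state s, with t(C) = 0. Conditioning on the first step:
t(D) = 1 + 0.3·t(D) + 0.3·t(A)
t(A) = 1 + 0.2·t(D) + 0.4·t(A)
Solving: t(D) = 2.5000, t(A) = 2.5000.
Expected steps from D to C: 2.5000.

2.5000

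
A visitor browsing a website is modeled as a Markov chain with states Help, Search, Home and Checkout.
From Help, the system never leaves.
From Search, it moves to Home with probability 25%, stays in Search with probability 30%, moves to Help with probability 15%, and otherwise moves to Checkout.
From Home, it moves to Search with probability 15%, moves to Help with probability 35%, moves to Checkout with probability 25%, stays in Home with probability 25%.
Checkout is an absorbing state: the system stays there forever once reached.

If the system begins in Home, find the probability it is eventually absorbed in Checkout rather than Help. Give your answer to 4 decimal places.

0.4513

Let h(s) be the probability of absorption at Checkout starting from transient state s. Then h(Checkout) = 1 and h(Help) = 0. By first-step analysis:
h(Search) = 0.15·0 + 0.3·h(Search) + 0.25·h(Home) + 0.3·1
h(Home) = 0.35·0 + 0.15·h(Search) + 0.25·h(Home) + 0.25·1
Solving: h(Search) = 0.5897, h(Home) = 0.4513.
Starting from Home, the probability is 0.4513.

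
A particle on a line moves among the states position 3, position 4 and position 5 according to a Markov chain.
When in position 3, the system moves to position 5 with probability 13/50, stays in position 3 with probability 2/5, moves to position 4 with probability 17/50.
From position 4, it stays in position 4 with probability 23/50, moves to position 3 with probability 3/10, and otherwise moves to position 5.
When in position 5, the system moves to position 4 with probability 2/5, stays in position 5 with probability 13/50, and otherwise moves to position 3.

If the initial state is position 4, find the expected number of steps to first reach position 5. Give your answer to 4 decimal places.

Let t(s) be the expected number of steps to first reach position 5 from state s, with t(position 5) = 0. Conditioning on the first step:
t(position 3) = 1 + 0.4·t(position 3) + 0.34·t(position 4)
t(position 4) = 1 + 0.3·t(position 3) + 0.46·t(position 4)
Solving: t(position 3) = 3.9640, t(position 4) = 4.0541.
Expected steps from position 4 to position 5: 4.0541.

4.0541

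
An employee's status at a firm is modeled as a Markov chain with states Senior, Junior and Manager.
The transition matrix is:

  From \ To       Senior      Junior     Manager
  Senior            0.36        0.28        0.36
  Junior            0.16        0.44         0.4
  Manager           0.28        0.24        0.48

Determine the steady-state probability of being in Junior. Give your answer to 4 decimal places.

Let the stationary distribution be π with π = πP and π_1 + π_2 + π_3 = 1.
π_1 = 0.36·π_1 + 0.16·π_2 + 0.28·π_3
π_2 = 0.28·π_1 + 0.44·π_2 + 0.24·π_3
Solving with the normalization constraint gives π = (0.2635, 0.3132, 0.4233).
So the stationary probability of Junior is 0.3132.

0.3132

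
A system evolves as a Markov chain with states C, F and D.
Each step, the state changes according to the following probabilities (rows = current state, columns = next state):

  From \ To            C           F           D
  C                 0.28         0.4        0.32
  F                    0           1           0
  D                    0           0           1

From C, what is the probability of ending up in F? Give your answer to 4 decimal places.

0.5556

Let h(s) be the probability of absorption at F starting from transient state s. Then h(F) = 1 and h(D) = 0. By first-step analysis:
h(C) = 0.28·h(C) + 0.4·1 + 0.32·0
Solving: h(C) = 0.5556.
Starting from C, the probability is 0.5556.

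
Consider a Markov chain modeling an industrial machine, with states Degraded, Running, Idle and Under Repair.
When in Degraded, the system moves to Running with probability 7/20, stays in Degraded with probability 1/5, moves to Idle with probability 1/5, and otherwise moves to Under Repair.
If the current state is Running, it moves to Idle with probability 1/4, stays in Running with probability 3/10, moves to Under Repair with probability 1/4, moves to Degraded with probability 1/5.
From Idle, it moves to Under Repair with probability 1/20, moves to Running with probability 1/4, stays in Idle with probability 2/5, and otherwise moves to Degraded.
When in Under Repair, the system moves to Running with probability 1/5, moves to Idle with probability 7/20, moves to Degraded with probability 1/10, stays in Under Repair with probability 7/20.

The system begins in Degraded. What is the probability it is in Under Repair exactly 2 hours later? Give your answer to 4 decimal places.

Propagate the distribution vector 2 hours from Degraded.
After 0 hours: (1.0000, 0.0000, 0.0000, 0.0000)
After 1 hour: (0.2000, 0.3500, 0.2000, 0.2500)
After 2 hours: (0.1950, 0.2750, 0.2950, 0.2350)
P(in Under Repair after 2 hours) = 0.2350

0.2350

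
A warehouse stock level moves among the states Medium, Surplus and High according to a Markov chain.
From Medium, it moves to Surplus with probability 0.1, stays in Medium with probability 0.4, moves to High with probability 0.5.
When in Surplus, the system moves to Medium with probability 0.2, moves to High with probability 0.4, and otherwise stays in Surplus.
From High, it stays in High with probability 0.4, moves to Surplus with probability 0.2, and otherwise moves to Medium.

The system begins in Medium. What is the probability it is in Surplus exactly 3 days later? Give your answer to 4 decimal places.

Propagate the distribution vector 3 days from Medium.
After 0 days: (1.0000, 0.0000, 0.0000)
After 1 day: (0.4000, 0.1000, 0.5000)
After 2 days: (0.3800, 0.1800, 0.4400)
After 3 days: (0.3640, 0.1980, 0.4380)
P(in Surplus after 3 days) = 0.1980

0.1980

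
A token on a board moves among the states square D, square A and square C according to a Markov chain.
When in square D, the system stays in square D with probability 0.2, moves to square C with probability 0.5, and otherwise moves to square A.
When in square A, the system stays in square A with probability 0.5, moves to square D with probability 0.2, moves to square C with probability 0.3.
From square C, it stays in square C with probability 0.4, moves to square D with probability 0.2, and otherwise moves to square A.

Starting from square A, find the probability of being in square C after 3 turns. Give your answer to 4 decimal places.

Propagate the distribution vector 3 turns from square A.
After 0 turns: (0.0000, 1.0000, 0.0000)
After 1 turn: (0.2000, 0.5000, 0.3000)
After 2 turns: (0.2000, 0.4300, 0.3700)
After 3 turns: (0.2000, 0.4230, 0.3770)
P(in square C after 3 turns) = 0.3770

0.3770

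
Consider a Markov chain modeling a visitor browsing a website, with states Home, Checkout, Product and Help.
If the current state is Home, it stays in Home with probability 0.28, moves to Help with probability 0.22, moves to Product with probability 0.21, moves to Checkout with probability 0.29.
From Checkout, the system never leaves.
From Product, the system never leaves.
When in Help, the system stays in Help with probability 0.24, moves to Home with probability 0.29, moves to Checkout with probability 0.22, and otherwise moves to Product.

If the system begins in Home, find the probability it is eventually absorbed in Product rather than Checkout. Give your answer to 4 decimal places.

0.4439

Let h(s) be the probability of absorption at Product starting from transient state s. Then h(Product) = 1 and h(Checkout) = 0. By first-step analysis:
h(Home) = 0.28·h(Home) + 0.29·0 + 0.21·1 + 0.22·h(Help)
h(Help) = 0.29·h(Home) + 0.22·0 + 0.25·1 + 0.24·h(Help)
Solving: h(Home) = 0.4439, h(Help) = 0.4983.
Starting from Home, the probability is 0.4439.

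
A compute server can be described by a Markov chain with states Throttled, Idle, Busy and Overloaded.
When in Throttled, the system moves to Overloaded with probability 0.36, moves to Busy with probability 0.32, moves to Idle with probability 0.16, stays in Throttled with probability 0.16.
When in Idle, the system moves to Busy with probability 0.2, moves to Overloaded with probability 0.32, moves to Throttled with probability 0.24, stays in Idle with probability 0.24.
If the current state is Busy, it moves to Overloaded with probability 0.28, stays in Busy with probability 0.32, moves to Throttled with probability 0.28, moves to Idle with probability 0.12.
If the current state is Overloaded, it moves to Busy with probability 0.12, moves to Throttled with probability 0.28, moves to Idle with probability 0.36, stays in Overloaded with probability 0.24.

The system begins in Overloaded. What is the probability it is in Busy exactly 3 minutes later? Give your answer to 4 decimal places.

0.2307

Propagate the distribution vector 3 minutes from Overloaded.
After 0 minutes: (0.0000, 0.0000, 0.0000, 1.0000)
After 1 minute: (0.2800, 0.3600, 0.1200, 0.2400)
After 2 minutes: (0.2320, 0.2320, 0.2288, 0.3072)
After 3 minutes: (0.2429, 0.2308, 0.2307, 0.2956)
P(in Busy after 3 minutes) = 0.2307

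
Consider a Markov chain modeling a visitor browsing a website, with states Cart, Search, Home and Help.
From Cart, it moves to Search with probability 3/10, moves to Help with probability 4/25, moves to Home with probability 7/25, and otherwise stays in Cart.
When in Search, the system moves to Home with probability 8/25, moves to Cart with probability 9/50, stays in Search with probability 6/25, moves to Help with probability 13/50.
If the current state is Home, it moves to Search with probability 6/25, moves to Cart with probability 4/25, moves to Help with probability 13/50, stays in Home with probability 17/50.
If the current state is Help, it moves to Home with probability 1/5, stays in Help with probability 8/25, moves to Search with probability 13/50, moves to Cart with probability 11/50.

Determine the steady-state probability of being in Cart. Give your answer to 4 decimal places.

0.2005

Let the stationary distribution be π with π = πP and π_1 + π_2 + π_3 + π_4 = 1.
π_1 = 0.26·π_1 + 0.18·π_2 + 0.16·π_3 + 0.22·π_4
π_2 = 0.3·π_1 + 0.24·π_2 + 0.24·π_3 + 0.26·π_4
π_3 = 0.28·π_1 + 0.32·π_2 + 0.34·π_3 + 0.2·π_4
Solving with the normalization constraint gives π = (0.2005, 0.2571, 0.2871, 0.2553).
So the stationary probability of Cart is 0.2005.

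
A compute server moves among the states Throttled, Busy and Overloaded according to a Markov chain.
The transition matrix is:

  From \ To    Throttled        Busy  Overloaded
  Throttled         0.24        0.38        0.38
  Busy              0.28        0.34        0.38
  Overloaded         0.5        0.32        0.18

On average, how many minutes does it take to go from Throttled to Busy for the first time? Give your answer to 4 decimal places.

Let t(s) be the expected number of minutes to first reach Busy from state s, with t(Busy) = 0. Conditioning on the first minute:
t(Throttled) = 1 + 0.24·t(Throttled) + 0.38·t(Overloaded)
t(Overloaded) = 1 + 0.5·t(Throttled) + 0.18·t(Overloaded)
Solving: t(Throttled) = 2.7701, t(Overloaded) = 2.9086.
Expected minutes from Throttled to Busy: 2.7701.

2.7701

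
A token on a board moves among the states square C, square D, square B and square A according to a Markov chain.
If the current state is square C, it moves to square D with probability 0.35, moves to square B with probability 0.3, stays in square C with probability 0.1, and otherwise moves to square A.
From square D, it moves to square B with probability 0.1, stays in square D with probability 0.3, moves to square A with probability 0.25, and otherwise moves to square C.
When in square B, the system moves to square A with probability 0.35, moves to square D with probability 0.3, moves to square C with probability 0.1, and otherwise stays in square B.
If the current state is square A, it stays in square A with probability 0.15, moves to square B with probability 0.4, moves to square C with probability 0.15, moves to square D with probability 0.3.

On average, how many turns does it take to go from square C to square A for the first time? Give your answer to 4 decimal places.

3.6707

Let t(s) be the expected number of turns to first reach square A from state s, with t(square A) = 0. Conditioning on the first turn:
t(square C) = 1 + 0.1·t(square C) + 0.35·t(square D) + 0.3·t(square B)
t(square D) = 1 + 0.35·t(square C) + 0.3·t(square D) + 0.1·t(square B)
t(square B) = 1 + 0.1·t(square C) + 0.3·t(square D) + 0.25·t(square B)
Solving: t(square C) = 3.6707, t(square D) = 3.7379, t(square B) = 3.3179.
Expected turns from square C to square A: 3.6707.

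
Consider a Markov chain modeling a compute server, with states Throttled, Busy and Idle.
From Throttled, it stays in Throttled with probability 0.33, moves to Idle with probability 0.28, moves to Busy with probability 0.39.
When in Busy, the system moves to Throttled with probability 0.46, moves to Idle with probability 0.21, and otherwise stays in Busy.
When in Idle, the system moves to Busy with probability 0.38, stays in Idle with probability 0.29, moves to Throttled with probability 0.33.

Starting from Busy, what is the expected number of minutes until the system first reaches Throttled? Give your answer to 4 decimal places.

Let t(s) be the expected number of minutes to first reach Throttled from state s, with t(Throttled) = 0. Conditioning on the first minute:
t(Busy) = 1 + 0.33·t(Busy) + 0.21·t(Idle)
t(Idle) = 1 + 0.38·t(Busy) + 0.29·t(Idle)
Solving: t(Busy) = 2.3238, t(Idle) = 2.6522.
Expected minutes from Busy to Throttled: 2.3238.

2.3238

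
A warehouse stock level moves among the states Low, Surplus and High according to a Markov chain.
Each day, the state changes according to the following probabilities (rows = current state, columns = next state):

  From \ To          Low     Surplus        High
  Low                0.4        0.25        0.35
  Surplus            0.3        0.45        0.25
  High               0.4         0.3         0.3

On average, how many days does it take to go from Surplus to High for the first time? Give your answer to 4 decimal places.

Let t(s) be the expected number of days to first reach High from state s, with t(High) = 0. Conditioning on the first day:
t(Low) = 1 + 0.4·t(Low) + 0.25·t(Surplus)
t(Surplus) = 1 + 0.3·t(Low) + 0.45·t(Surplus)
Solving: t(Low) = 3.1373, t(Surplus) = 3.5294.
Expected days from Surplus to High: 3.5294.

3.5294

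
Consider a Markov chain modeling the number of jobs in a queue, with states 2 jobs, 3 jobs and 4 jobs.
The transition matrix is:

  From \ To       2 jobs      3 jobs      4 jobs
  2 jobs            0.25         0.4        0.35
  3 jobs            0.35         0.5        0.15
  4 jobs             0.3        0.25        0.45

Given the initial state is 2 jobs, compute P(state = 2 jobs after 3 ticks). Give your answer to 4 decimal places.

0.3040

Propagate the distribution vector 3 ticks from 2 jobs.
After 0 ticks: (1.0000, 0.0000, 0.0000)
After 1 tick: (0.2500, 0.4000, 0.3500)
After 2 ticks: (0.3075, 0.3875, 0.3050)
After 3 ticks: (0.3040, 0.3930, 0.3030)
P(in 2 jobs after 3 ticks) = 0.3040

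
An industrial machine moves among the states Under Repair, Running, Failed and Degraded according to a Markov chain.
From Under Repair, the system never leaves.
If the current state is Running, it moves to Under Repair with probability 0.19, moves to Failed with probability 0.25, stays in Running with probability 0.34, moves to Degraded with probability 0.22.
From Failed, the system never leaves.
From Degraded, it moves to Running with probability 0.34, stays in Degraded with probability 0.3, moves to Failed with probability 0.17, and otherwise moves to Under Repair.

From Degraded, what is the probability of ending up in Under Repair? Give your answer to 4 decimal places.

0.4907

Let h(s) be the probability of absorption at Under Repair starting from transient state s. Then h(Under Repair) = 1 and h(Failed) = 0. By first-step analysis:
h(Running) = 0.19·1 + 0.34·h(Running) + 0.25·0 + 0.22·h(Degraded)
h(Degraded) = 0.19·1 + 0.34·h(Running) + 0.17·0 + 0.3·h(Degraded)
Solving: h(Running) = 0.4514, h(Degraded) = 0.4907.
Starting from Degraded, the probability is 0.4907.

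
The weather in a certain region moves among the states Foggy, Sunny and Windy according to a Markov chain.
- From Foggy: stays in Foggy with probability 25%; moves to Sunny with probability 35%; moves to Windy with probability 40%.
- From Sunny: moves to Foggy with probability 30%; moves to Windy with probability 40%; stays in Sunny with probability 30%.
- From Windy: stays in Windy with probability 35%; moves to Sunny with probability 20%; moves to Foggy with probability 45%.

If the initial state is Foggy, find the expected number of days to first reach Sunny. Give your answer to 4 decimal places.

Let t(s) be the expected number of days to first reach Sunny from state s, with t(Sunny) = 0. Conditioning on the first day:
t(Foggy) = 1 + 0.25·t(Foggy) + 0.4·t(Windy)
t(Windy) = 1 + 0.45·t(Foggy) + 0.35·t(Windy)
Solving: t(Foggy) = 3.4146, t(Windy) = 3.9024.
Expected days from Foggy to Sunny: 3.4146.

3.4146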